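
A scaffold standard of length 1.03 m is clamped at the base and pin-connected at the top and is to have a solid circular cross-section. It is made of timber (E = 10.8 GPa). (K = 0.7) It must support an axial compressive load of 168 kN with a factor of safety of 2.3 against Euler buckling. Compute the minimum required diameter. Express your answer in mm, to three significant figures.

d ≈ 78.7 mm

Required P_cr = n·P = 2.3 × 168 = 386.4 kN
L_e = K·L = 0.7 × 1.03 = 0.7210 m
Required I = P_cr·L_e²/(π²E) = 3.864×10^5 × 0.7210² / (π² × 1.08×10^10) = 1.884×10^-6 m⁴
I_req = 1.884×10^6 mm⁴
Solid circle: I = πd⁴/64  ⇒  d = (64I/π)^(1/4) = (64×1.884×10^6/π)^(1/4) = 78.7 mm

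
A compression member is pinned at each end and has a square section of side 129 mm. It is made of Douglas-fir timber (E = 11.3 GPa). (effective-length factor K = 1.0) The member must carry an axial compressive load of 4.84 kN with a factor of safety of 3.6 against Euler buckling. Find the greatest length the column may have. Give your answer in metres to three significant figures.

L_max ≈ 12.2 m

I = a⁴/12 = 129⁴/12 = 2.308×10^7 mm⁴
I = 2.308×10^-5 m⁴
Required critical load P_cr = n·P = 3.6 × 4.84 = 17.42 kN = 1.742×10^4 N
From P_cr = π²EI/(K·L)²:  L = (1/K)·√(π²EI/P_cr) = (1/1)·√(π²×1.13×10^10×2.308×10^-5/1.742×10^4)
L = 12.2 m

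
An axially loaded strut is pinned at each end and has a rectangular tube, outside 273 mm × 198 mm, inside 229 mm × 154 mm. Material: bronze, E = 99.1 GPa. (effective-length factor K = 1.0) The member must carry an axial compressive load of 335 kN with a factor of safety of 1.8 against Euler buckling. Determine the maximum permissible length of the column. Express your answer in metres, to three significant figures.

Weak-axis I_min = (h_o·b_o³ − h_i·b_i³)/12 with b_o = 198, b_i = 154.0 mm (shorter outer/inner sides).
I_min = (273×198³ − 229.0×154.0³)/12 = 1.069×10^8 mm⁴
I = 1.069×10^-4 m⁴
Required critical load P_cr = n·P = 1.8 × 335 = 603.0 kN = 6.030×10^5 N
From P_cr = π²EI/(K·L)²:  L = (1/K)·√(π²EI/P_cr) = (1/1)·√(π²×9.91×10^10×1.069×10^-4/6.030×10^5)
L = 13.2 m

L_max ≈ 13.2 m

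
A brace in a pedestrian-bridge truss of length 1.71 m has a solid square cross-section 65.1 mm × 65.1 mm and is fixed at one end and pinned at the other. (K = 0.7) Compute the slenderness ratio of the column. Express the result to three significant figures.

λ ≈ 63.7

For a square r = a/√12 = 65.1/√12 = 18.79 mm
L_e = K·L = 0.7 × 1.71 m = 1.197 m = 1197.0 mm
λ = L_e / r_min = 1197.0 / 18.79 = 63.7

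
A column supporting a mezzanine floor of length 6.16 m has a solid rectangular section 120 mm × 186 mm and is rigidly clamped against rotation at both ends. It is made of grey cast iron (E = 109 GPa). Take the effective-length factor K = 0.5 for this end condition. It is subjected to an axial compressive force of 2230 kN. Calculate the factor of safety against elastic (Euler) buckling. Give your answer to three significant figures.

Buckling occurs about the weak axis: I_min = h·b³/12 with b = 120 mm (the shorter side).
I_min = 186×120³/12 = 2.678×10^7 mm⁴
I = 2.678×10^7 mm⁴ = 2.678×10^-5 m⁴
Effective length L_e = K·L = 0.5 × 6.16 = 3.080 m
P_cr = π²EI / L_e² = π² × 109×10⁹ × 2.678×10^-5 / 3.080² = 3.037×10^6 N
Factor of safety n = P_cr / P = 3037.4 / 2230 = 1.36

n ≈ 1.36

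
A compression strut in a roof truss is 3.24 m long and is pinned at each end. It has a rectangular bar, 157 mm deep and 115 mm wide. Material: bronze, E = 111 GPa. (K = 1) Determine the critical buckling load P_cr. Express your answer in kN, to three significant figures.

P_cr ≈ 2080 kN

Buckling occurs about the weak axis: I_min = h·b³/12 with b = 115 mm (the shorter side).
I_min = 157×115³/12 = 1.990×10^7 mm⁴
I = 1.990×10^7 mm⁴ = 1.990×10^-5 m⁴
Effective length L_e = K·L = 1 × 3.24 = 3.240 m
P_cr = π²EI / L_e² = π² × 111×10⁹ × 1.990×10^-5 / 3.240² = 2.077×10^6 N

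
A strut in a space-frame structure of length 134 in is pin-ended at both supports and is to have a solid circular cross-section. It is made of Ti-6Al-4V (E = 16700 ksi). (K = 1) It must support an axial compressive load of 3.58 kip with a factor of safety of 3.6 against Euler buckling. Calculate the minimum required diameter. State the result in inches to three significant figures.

d ≈ 2.31 in

Required P_cr = n·P = 3.6 × 3.58 = 12.89 kip
L_e = K·L = 1 × 134 = 134.0 in
Required I = P_cr·L_e²/(π²E) = 1.289×10^4 × 134.0² / (π² × 1.67×10^7) = 1.404 in⁴
Solid circle: I = πd⁴/64  ⇒  d = (64I/π)^(1/4) = (64×1.404/π)^(1/4) = 2.31 in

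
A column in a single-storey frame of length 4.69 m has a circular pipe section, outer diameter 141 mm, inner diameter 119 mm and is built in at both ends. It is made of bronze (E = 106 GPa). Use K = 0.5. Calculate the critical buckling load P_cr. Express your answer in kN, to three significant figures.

P_cr ≈ 1820 kN

d_o = 141 mm, d_i = 119 mm
I = π(d_o⁴ − d_i⁴)/64 = π(141⁴ − 119.0⁴)/64 = 9.558×10^6 mm⁴
I = 9.558×10^6 mm⁴ = 9.558×10^-6 m⁴
Effective length L_e = K·L = 0.5 × 4.69 = 2.345 m
P_cr = π²EI / L_e² = π² × 106×10⁹ × 9.558×10^-6 / 2.345² = 1.818×10^6 N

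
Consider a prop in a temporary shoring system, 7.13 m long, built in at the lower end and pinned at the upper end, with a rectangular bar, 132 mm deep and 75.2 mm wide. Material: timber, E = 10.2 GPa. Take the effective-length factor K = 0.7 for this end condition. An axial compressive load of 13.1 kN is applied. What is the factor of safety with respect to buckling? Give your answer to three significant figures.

Buckling occurs about the weak axis: I_min = h·b³/12 with b = 75.2 mm (the shorter side).
I_min = 132×75.2³/12 = 4.678×10^6 mm⁴
I = 4.678×10^6 mm⁴ = 4.678×10^-6 m⁴
Effective length L_e = K·L = 0.7 × 7.13 = 4.991 m
P_cr = π²EI / L_e² = π² × 10.2×10⁹ × 4.678×10^-6 / 4.991² = 1.890×10^4 N
Factor of safety n = P_cr / P = 18.905 / 13.1 = 1.44

n ≈ 1.44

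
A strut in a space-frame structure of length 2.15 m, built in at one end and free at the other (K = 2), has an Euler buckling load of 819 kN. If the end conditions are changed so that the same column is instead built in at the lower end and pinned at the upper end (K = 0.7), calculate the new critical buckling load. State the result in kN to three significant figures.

P_cr ∝ 1/K², so P_cr,new = P_cr,old × (K_old/K_new)² = 819 × (2/0.7)²
= 819 × 8.163 = 6690 kN

P_cr ≈ 6690 kN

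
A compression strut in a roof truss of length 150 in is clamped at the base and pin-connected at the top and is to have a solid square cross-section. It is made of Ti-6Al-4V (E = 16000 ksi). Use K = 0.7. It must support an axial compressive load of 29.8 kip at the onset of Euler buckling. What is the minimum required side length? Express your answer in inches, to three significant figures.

L_e = K·L = 0.7 × 150 = 105.0 in
Required I = P_cr·L_e²/(π²E) = 2.980×10^4 × 105.0² / (π² × 1.60×10^7) = 2.081 in⁴
Solid square: I = a⁴/12  ⇒  a = (12I)^(1/4) = (12×2.081)^(1/4) = 2.24 in

a ≈ 2.24 in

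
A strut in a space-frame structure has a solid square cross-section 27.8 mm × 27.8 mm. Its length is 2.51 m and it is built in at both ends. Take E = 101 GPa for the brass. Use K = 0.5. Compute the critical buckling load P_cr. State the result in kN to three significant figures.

I = a⁴/12 = 27.8⁴/12 = 4.977×10^4 mm⁴
I = 4.977×10^4 mm⁴ = 4.977×10^-8 m⁴
Effective length L_e = K·L = 0.5 × 2.51 = 1.255 m
P_cr = π²EI / L_e² = π² × 101×10⁹ × 4.977×10^-8 / 1.255² = 3.150×10^4 N

P_cr ≈ 31.5 kN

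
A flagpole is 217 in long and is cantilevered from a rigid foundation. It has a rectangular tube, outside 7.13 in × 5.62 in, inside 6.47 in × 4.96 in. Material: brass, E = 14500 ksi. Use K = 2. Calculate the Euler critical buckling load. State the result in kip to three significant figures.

Weak-axis I_min = (h_o·b_o³ − h_i·b_i³)/12 with b_o = 5.62, b_i = 4.960 in (shorter outer/inner sides).
I_min = (7.13×5.62³ − 6.470×4.960³)/12 = 39.68 in⁴
Effective length L_e = K·L = 2 × 217 = 434.0 in
P_cr = π²EI / L_e² = π² × 14500×10³ × 39.68 / 434.0² = 3.014×10^4 lb

P_cr ≈ 30.1 kip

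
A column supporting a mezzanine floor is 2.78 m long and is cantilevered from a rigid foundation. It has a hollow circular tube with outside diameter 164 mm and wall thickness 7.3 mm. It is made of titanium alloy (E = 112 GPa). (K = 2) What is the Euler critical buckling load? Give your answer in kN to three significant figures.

Inner diameter d_i = 164 − 2×7.3 = 149.4 mm
I = π(d_o⁴ − d_i⁴)/64 = π(164⁴ − 149.4⁴)/64 = 1.105×10^7 mm⁴
I = 1.105×10^7 mm⁴ = 1.105×10^-5 m⁴
Effective length L_e = K·L = 2 × 2.78 = 5.560 m
P_cr = π²EI / L_e² = π² × 112×10⁹ × 1.105×10^-5 / 5.560² = 3.953×10^5 N

P_cr ≈ 395 kN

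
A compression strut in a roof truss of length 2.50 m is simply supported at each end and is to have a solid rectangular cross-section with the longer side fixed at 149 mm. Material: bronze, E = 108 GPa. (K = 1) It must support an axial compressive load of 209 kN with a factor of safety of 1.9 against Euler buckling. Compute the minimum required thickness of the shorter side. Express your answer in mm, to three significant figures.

b ≈ 57.2 mm

Required P_cr = n·P = 1.9 × 209 = 397.1 kN
L_e = K·L = 1 × 2.50 = 2.500 m
Required I = P_cr·L_e²/(π²E) = 3.971×10^5 × 2.500² / (π² × 1.08×10^11) = 2.328×10^-6 m⁴
I_req = 2.328×10^6 mm⁴
Rectangle, weak axis: I_min = h·b³/12 with h = 149 mm fixed  ⇒  b = (12I/h)^(1/3) = 57.2 mm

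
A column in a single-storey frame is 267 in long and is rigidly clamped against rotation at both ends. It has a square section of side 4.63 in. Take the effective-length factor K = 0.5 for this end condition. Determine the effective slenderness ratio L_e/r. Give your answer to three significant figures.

I = a⁴/12 = 4.63⁴/12 = 38.30 in⁴
A = 21.44 in²;  r_min = √(I/A) = √(38.30/21.44) = 1.337 in
L_e = K·L = 0.5 × 267 = 133.5 in
λ = L_e / r_min = 133.50 / 1.337 = 99.9

λ ≈ 99.9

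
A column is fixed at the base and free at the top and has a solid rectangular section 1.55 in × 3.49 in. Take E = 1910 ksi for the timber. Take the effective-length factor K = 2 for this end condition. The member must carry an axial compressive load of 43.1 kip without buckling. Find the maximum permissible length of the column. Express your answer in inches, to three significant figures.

L_max ≈ 10.9 in

Buckling occurs about the weak axis: I_min = h·b³/12 with b = 1.55 in (the shorter side).
I_min = 3.49×1.55³/12 = 1.083 in⁴
At the buckling limit P_cr = P = 4.310×10^4 lb
From P_cr = π²EI/(K·L)²:  L = (1/K)·√(π²EI/P_cr) = (1/2)·√(π²×1.91×10^6×1.083/4.310×10^4)
L = 10.9 in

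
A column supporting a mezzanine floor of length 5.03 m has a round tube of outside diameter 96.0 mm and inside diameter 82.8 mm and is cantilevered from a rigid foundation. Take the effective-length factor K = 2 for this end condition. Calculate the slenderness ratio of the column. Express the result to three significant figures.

λ ≈ 317

d_o = 96.0 mm, d_i = 82.8 mm
I = π(d_o⁴ − d_i⁴)/64 = π(96.0⁴ − 82.80⁴)/64 = 1.862×10^6 mm⁴
A = 1.854×10^3 mm²;  r_min = √(I/A) = √(1.862×10^6/1.854×10^3) = 31.69 mm
L_e = K·L = 2 × 5.03 m = 10.06 m = 10060 mm
λ = L_e / r_min = 10060 / 31.69 = 317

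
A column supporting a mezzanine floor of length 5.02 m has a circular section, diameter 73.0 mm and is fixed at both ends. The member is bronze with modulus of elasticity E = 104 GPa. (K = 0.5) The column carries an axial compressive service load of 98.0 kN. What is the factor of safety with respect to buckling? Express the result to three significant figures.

I = πd⁴/64 = π×73.0⁴/64 = 1.394×10^6 mm⁴
I = 1.394×10^6 mm⁴ = 1.394×10^-6 m⁴
Effective length L_e = K·L = 0.5 × 5.02 = 2.510 m
P_cr = π²EI / L_e² = π² × 104×10⁹ × 1.394×10^-6 / 2.510² = 2.271×10^5 N
Factor of safety n = P_cr / P = 227.12 / 98.0 = 2.32

n ≈ 2.32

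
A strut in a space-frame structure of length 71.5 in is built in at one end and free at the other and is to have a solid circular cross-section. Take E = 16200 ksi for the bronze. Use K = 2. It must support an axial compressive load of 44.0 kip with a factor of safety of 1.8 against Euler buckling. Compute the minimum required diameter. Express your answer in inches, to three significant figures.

d ≈ 3.79 in

Required P_cr = n·P = 1.8 × 44.0 = 79.20 kip
L_e = K·L = 2 × 71.5 = 143.0 in
Required I = P_cr·L_e²/(π²E) = 7.920×10^4 × 143.0² / (π² × 1.62×10^7) = 10.13 in⁴
Solid circle: I = πd⁴/64  ⇒  d = (64I/π)^(1/4) = (64×10.13/π)^(1/4) = 3.79 in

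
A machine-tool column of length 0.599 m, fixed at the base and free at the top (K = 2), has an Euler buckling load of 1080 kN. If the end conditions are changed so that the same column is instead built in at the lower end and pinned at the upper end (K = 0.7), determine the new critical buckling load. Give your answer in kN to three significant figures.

P_cr ∝ 1/K², so P_cr,new = P_cr,old × (K_old/K_new)² = 1080 × (2/0.7)²
= 1080 × 8.163 = 8820 kN

P_cr ≈ 8820 kN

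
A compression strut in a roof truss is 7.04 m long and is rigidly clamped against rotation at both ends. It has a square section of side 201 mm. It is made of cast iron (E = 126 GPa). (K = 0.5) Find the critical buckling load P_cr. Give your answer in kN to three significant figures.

P_cr ≈ 13700 kN

I = a⁴/12 = 201⁴/12 = 1.360×10^8 mm⁴
I = 1.360×10^8 mm⁴ = 1.360×10^-4 m⁴
Effective length L_e = K·L = 0.5 × 7.04 = 3.520 m
P_cr = π²EI / L_e² = π² × 126×10⁹ × 1.360×10^-4 / 3.520² = 1.365×10^7 N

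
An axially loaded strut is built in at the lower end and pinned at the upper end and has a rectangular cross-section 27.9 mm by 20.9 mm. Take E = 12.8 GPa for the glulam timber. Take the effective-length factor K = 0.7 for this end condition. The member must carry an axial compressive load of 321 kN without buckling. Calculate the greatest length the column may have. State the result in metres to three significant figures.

L_max ≈ 0.131 m

Buckling occurs about the weak axis: I_min = h·b³/12 with b = 20.9 mm (the shorter side).
I_min = 27.9×20.9³/12 = 2.123×10^4 mm⁴
I = 2.123×10^-8 m⁴
At the buckling limit P_cr = P = 3.210×10^5 N
From P_cr = π²EI/(K·L)²:  L = (1/K)·√(π²EI/P_cr) = (1/0.7)·√(π²×1.28×10^10×2.123×10^-8/3.210×10^5)
L = 0.131 m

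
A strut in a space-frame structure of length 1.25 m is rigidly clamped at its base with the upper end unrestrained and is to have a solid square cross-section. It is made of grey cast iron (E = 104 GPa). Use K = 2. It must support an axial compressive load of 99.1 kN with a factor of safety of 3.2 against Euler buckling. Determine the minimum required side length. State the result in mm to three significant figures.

a ≈ 69.4 mm

Required P_cr = n·P = 3.2 × 99.1 = 317.1 kN
L_e = K·L = 2 × 1.25 = 2.500 m
Required I = P_cr·L_e²/(π²E) = 3.171×10^5 × 2.500² / (π² × 1.04×10^11) = 1.931×10^-6 m⁴
I_req = 1.931×10^6 mm⁴
Solid square: I = a⁴/12  ⇒  a = (12I)^(1/4) = (12×1.931×10^6)^(1/4) = 69.4 mm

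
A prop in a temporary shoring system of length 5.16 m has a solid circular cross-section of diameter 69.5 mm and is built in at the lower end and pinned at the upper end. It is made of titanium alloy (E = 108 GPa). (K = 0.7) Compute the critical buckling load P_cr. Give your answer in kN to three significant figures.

I = πd⁴/64 = π×69.5⁴/64 = 1.145×10^6 mm⁴
I = 1.145×10^6 mm⁴ = 1.145×10^-6 m⁴
Effective length L_e = K·L = 0.7 × 5.16 = 3.612 m
P_cr = π²EI / L_e² = π² × 108×10⁹ × 1.145×10^-6 / 3.612² = 9.357×10^4 N

P_cr ≈ 93.6 kN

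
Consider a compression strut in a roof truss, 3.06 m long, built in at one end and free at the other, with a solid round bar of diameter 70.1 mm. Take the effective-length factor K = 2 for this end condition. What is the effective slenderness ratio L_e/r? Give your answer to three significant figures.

For a solid circle r = d/4 = 70.1/4 = 17.52 mm
L_e = K·L = 2 × 3.06 m = 6.120 m = 6120.0 mm
λ = L_e / r_min = 6120.0 / 17.52 = 349

λ ≈ 349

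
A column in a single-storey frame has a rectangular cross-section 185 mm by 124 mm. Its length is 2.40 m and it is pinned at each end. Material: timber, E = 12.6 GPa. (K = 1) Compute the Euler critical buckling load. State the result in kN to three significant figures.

Buckling occurs about the weak axis: I_min = h·b³/12 with b = 124 mm (the shorter side).
I_min = 185×124³/12 = 2.939×10^7 mm⁴
I = 2.939×10^7 mm⁴ = 2.939×10^-5 m⁴
Effective length L_e = K·L = 1 × 2.40 = 2.400 m
P_cr = π²EI / L_e² = π² × 12.6×10⁹ × 2.939×10^-5 / 2.400² = 6.346×10^5 N

P_cr ≈ 635 kN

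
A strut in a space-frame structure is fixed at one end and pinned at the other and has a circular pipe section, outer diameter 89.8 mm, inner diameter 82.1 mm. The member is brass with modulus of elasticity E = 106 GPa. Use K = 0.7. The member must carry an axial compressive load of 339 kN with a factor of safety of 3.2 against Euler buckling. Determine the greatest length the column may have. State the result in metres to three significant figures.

d_o = 89.8 mm, d_i = 82.1 mm
I = π(d_o⁴ − d_i⁴)/64 = π(89.8⁴ − 82.10⁴)/64 = 9.619×10^5 mm⁴
I = 9.619×10^-7 m⁴
Required critical load P_cr = n·P = 3.2 × 339 = 1085 kN = 1.085×10^6 N
From P_cr = π²EI/(K·L)²:  L = (1/K)·√(π²EI/P_cr) = (1/0.7)·√(π²×1.06×10^11×9.619×10^-7/1.085×10^6)
L = 1.38 m

L_max ≈ 1.38 m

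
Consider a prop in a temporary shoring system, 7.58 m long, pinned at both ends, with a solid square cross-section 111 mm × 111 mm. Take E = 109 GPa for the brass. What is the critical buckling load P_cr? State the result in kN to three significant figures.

I = a⁴/12 = 111⁴/12 = 1.265×10^7 mm⁴
I = 1.265×10^7 mm⁴ = 1.265×10^-5 m⁴
Effective length L_e = K·L = 1 × 7.58 = 7.580 m
P_cr = π²EI / L_e² = π² × 109×10⁹ × 1.265×10^-5 / 7.580² = 2.369×10^5 N

P_cr ≈ 237 kN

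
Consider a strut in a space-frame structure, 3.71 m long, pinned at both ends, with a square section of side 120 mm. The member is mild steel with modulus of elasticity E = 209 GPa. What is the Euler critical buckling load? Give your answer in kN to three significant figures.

P_cr ≈ 2590 kN

I = a⁴/12 = 120⁴/12 = 1.728×10^7 mm⁴
I = 1.728×10^7 mm⁴ = 1.728×10^-5 m⁴
Effective length L_e = K·L = 1 × 3.71 = 3.710 m
P_cr = π²EI / L_e² = π² × 209×10⁹ × 1.728×10^-5 / 3.710² = 2.590×10^6 N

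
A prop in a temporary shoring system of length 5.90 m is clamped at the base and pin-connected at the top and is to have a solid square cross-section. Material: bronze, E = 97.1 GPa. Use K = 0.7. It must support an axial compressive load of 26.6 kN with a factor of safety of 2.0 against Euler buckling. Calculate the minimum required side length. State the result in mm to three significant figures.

Required P_cr = n·P = 2.0 × 26.6 = 53.20 kN
L_e = K·L = 0.7 × 5.90 = 4.130 m
Required I = P_cr·L_e²/(π²E) = 5.320×10^4 × 4.130² / (π² × 9.71×10^10) = 9.469×10^-7 m⁴
I_req = 9.469×10^5 mm⁴
Solid square: I = a⁴/12  ⇒  a = (12I)^(1/4) = (12×9.469×10^5)^(1/4) = 58.1 mm

a ≈ 58.1 mm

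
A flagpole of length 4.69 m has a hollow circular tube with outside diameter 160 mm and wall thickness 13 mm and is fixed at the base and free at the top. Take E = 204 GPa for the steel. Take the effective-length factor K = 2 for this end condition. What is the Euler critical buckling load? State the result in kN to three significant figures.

P_cr ≈ 374 kN

Inner diameter d_i = 160 − 2×13 = 134.0 mm
I = π(d_o⁴ − d_i⁴)/64 = π(160⁴ − 134.0⁴)/64 = 1.634×10^7 mm⁴
I = 1.634×10^7 mm⁴ = 1.634×10^-5 m⁴
Effective length L_e = K·L = 2 × 4.69 = 9.380 m
P_cr = π²EI / L_e² = π² × 204×10⁹ × 1.634×10^-5 / 9.380² = 3.740×10^5 N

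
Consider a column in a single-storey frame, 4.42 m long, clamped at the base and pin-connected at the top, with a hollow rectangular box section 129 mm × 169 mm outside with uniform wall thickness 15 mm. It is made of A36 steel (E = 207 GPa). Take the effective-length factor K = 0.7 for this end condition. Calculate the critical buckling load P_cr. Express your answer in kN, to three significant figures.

P_cr ≈ 4050 kN

Inner dimensions: h_i = 169 − 2×15 = 139.0 mm, b_i = 129 − 2×15 = 99.00 mm
Weak-axis I_min = (h_o·b_o³ − h_i·b_i³)/12 with b_o = 129, b_i = 99.00 mm (shorter outer/inner sides).
I_min = (169×129³ − 139.0×99.00³)/12 = 1.899×10^7 mm⁴
I = 1.899×10^7 mm⁴ = 1.899×10^-5 m⁴
Effective length L_e = K·L = 0.7 × 4.42 = 3.094 m
P_cr = π²EI / L_e² = π² × 207×10⁹ × 1.899×10^-5 / 3.094² = 4.053×10^6 N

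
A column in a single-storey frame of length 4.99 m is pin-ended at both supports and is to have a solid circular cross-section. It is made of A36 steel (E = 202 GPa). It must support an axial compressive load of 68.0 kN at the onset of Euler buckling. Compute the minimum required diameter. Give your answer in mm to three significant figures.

L_e = K·L = 1 × 4.99 = 4.990 m
Required I = P_cr·L_e²/(π²E) = 6.800×10^4 × 4.990² / (π² × 2.02×10^11) = 8.493×10^-7 m⁴
I_req = 8.493×10^5 mm⁴
Solid circle: I = πd⁴/64  ⇒  d = (64I/π)^(1/4) = (64×8.493×10^5/π)^(1/4) = 64.5 mm

d ≈ 64.5 mm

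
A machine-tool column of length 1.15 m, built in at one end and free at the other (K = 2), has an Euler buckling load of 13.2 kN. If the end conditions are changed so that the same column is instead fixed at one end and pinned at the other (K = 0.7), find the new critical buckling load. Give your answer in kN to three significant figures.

P_cr ∝ 1/K², so P_cr,new = P_cr,old × (K_old/K_new)² = 13.2 × (2/0.7)²
= 13.2 × 8.163 = 108 kN

P_cr ≈ 108 kN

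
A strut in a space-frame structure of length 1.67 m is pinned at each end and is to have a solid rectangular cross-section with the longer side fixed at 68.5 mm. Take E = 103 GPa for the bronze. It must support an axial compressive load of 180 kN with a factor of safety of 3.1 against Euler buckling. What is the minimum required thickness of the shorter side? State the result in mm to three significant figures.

b ≈ 64.5 mm

Required P_cr = n·P = 3.1 × 180 = 558.0 kN
L_e = K·L = 1 × 1.67 = 1.670 m
Required I = P_cr·L_e²/(π²E) = 5.580×10^5 × 1.670² / (π² × 1.03×10^11) = 1.531×10^-6 m⁴
I_req = 1.531×10^6 mm⁴
Rectangle, weak axis: I_min = h·b³/12 with h = 68.5 mm fixed  ⇒  b = (12I/h)^(1/3) = 64.5 mm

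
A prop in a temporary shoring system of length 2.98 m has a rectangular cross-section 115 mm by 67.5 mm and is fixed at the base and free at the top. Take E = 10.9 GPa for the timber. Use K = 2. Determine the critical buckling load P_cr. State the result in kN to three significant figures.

P_cr ≈ 8.93 kN

Buckling occurs about the weak axis: I_min = h·b³/12 with b = 67.5 mm (the shorter side).
I_min = 115×67.5³/12 = 2.947×10^6 mm⁴
I = 2.947×10^6 mm⁴ = 2.947×10^-6 m⁴
Effective length L_e = K·L = 2 × 2.98 = 5.960 m
P_cr = π²EI / L_e² = π² × 10.9×10⁹ × 2.947×10^-6 / 5.960² = 8.926×10^3 N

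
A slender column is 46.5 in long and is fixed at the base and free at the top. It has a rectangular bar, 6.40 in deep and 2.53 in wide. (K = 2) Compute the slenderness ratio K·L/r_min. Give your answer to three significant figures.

For a rectangle r_min = b/√12 = 2.53/√12 = 0.7303 in
L_e = K·L = 2 × 46.5 = 93.00 in
λ = L_e / r_min = 93.000 / 0.7303 = 127

λ ≈ 127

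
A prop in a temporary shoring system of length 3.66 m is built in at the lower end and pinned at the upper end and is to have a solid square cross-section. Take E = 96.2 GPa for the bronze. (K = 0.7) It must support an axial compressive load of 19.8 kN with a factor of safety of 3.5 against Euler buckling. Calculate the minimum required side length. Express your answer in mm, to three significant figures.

a ≈ 49.0 mm

Required P_cr = n·P = 3.5 × 19.8 = 69.30 kN
L_e = K·L = 0.7 × 3.66 = 2.562 m
Required I = P_cr·L_e²/(π²E) = 6.930×10^4 × 2.562² / (π² × 9.62×10^10) = 4.791×10^-7 m⁴
I_req = 4.791×10^5 mm⁴
Solid square: I = a⁴/12  ⇒  a = (12I)^(1/4) = (12×4.791×10^5)^(1/4) = 49.0 mm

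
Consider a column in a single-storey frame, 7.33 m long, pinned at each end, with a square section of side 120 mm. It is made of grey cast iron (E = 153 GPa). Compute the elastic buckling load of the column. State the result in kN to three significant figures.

I = a⁴/12 = 120⁴/12 = 1.728×10^7 mm⁴
I = 1.728×10^7 mm⁴ = 1.728×10^-5 m⁴
Effective length L_e = K·L = 1 × 7.33 = 7.330 m
P_cr = π²EI / L_e² = π² × 153×10⁹ × 1.728×10^-5 / 7.330² = 4.857×10^5 N

P_cr ≈ 486 kN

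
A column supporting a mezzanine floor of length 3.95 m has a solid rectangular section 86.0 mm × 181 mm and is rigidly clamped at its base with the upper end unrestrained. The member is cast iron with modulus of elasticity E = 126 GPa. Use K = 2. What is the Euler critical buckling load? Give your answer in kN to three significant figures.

Buckling occurs about the weak axis: I_min = h·b³/12 with b = 86.0 mm (the shorter side).
I_min = 181×86.0³/12 = 9.594×10^6 mm⁴
I = 9.594×10^6 mm⁴ = 9.594×10^-6 m⁴
Effective length L_e = K·L = 2 × 3.95 = 7.900 m
P_cr = π²EI / L_e² = π² × 126×10⁹ × 9.594×10^-6 / 7.900² = 1.912×10^5 N

P_cr ≈ 191 kN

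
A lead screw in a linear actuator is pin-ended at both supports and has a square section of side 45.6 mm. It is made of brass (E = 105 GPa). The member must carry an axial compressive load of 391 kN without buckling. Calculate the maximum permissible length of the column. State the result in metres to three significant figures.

L_max ≈ 0.977 m

I = a⁴/12 = 45.6⁴/12 = 3.603×10^5 mm⁴
I = 3.603×10^-7 m⁴
At the buckling limit P_cr = P = 3.910×10^5 N
From P_cr = π²EI/(K·L)²:  L = (1/K)·√(π²EI/P_cr) = (1/1)·√(π²×1.05×10^11×3.603×10^-7/3.910×10^5)
L = 0.977 m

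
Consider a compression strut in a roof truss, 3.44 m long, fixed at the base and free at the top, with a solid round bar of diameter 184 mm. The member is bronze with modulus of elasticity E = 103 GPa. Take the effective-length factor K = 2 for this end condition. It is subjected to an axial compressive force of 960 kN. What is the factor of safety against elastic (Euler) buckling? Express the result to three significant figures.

I = πd⁴/64 = π×184⁴/64 = 5.627×10^7 mm⁴
I = 5.627×10^7 mm⁴ = 5.627×10^-5 m⁴
Effective length L_e = K·L = 2 × 3.44 = 6.880 m
P_cr = π²EI / L_e² = π² × 103×10⁹ × 5.627×10^-5 / 6.880² = 1.208×10^6 N
Factor of safety n = P_cr / P = 1208.4 / 960 = 1.26

n ≈ 1.26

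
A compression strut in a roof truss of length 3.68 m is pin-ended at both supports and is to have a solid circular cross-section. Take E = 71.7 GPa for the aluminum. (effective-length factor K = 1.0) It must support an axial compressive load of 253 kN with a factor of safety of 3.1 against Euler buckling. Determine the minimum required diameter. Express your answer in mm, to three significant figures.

Required P_cr = n·P = 3.1 × 253 = 784.3 kN
L_e = K·L = 1 × 3.68 = 3.680 m
Required I = P_cr·L_e²/(π²E) = 7.843×10^5 × 3.680² / (π² × 7.17×10^10) = 1.501×10^-5 m⁴
I_req = 1.501×10^7 mm⁴
Solid circle: I = πd⁴/64  ⇒  d = (64I/π)^(1/4) = (64×1.501×10^7/π)^(1/4) = 132 mm

d ≈ 132 mm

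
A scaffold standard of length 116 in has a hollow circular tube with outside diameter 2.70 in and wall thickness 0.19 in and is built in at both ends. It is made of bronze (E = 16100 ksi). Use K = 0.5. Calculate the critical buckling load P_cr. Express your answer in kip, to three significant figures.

P_cr ≈ 56.1 kip

Inner diameter d_i = 2.70 − 2×0.19 = 2.320 in
I = π(d_o⁴ − d_i⁴)/64 = π(2.70⁴ − 2.320⁴)/64 = 1.187 in⁴
Effective length L_e = K·L = 0.5 × 116 = 58.00 in
P_cr = π²EI / L_e² = π² × 16100×10³ × 1.187 / 58.00² = 5.605×10^4 lb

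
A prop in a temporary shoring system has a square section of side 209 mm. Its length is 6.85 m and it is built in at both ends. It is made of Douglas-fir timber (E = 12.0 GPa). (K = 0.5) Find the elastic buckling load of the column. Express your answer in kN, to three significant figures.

P_cr ≈ 1610 kN

I = a⁴/12 = 209⁴/12 = 1.590×10^8 mm⁴
I = 1.590×10^8 mm⁴ = 1.590×10^-4 m⁴
Effective length L_e = K·L = 0.5 × 6.85 = 3.425 m
P_cr = π²EI / L_e² = π² × 12.0×10⁹ × 1.590×10^-4 / 3.425² = 1.605×10^6 N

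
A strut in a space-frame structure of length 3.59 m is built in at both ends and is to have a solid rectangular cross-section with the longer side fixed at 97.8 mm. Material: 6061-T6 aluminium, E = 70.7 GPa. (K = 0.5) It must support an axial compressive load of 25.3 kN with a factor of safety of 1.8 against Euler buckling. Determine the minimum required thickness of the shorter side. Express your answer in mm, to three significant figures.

Required P_cr = n·P = 1.8 × 25.3 = 45.54 kN
L_e = K·L = 0.5 × 3.59 = 1.795 m
Required I = P_cr·L_e²/(π²E) = 4.554×10^4 × 1.795² / (π² × 7.07×10^10) = 2.103×10^-7 m⁴
I_req = 2.103×10^5 mm⁴
Rectangle, weak axis: I_min = h·b³/12 with h = 97.8 mm fixed  ⇒  b = (12I/h)^(1/3) = 29.5 mm

b ≈ 29.5 mm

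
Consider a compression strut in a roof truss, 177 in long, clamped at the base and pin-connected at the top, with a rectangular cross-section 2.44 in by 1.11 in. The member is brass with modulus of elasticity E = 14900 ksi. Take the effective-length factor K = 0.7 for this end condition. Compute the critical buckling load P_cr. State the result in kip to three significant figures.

Buckling occurs about the weak axis: I_min = h·b³/12 with b = 1.11 in (the shorter side).
I_min = 2.44×1.11³/12 = 0.2781 in⁴
Effective length L_e = K·L = 0.7 × 177 = 123.9 in
P_cr = π²EI / L_e² = π² × 14900×10³ × 0.2781 / 123.9² = 2.664×10^3 lb

P_cr ≈ 2.66 kip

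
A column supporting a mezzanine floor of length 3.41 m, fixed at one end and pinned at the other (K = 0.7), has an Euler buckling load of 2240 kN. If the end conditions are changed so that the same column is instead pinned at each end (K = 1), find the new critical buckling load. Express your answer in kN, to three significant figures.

P_cr ∝ 1/K², so P_cr,new = P_cr,old × (K_old/K_new)² = 2240 × (0.7/1)²
= 2240 × 0.4900 = 1100 kN

P_cr ≈ 1100 kN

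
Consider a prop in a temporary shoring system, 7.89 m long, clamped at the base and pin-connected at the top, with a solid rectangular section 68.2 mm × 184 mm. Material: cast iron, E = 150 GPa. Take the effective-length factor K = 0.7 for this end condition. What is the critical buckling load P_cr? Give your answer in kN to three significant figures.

P_cr ≈ 236 kN

Buckling occurs about the weak axis: I_min = h·b³/12 with b = 68.2 mm (the shorter side).
I_min = 184×68.2³/12 = 4.864×10^6 mm⁴
I = 4.864×10^6 mm⁴ = 4.864×10^-6 m⁴
Effective length L_e = K·L = 0.7 × 7.89 = 5.523 m
P_cr = π²EI / L_e² = π² × 150×10⁹ × 4.864×10^-6 / 5.523² = 2.361×10^5 N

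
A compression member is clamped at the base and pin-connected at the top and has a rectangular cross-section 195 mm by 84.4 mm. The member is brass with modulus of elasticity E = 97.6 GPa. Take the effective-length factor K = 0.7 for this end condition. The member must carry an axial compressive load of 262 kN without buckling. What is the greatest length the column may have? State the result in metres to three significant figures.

Buckling occurs about the weak axis: I_min = h·b³/12 with b = 84.4 mm (the shorter side).
I_min = 195×84.4³/12 = 9.770×10^6 mm⁴
I = 9.770×10^-6 m⁴
At the buckling limit P_cr = P = 2.620×10^5 N
From P_cr = π²EI/(K·L)²:  L = (1/K)·√(π²EI/P_cr) = (1/0.7)·√(π²×9.76×10^10×9.770×10^-6/2.620×10^5)
L = 8.56 m

L_max ≈ 8.56 m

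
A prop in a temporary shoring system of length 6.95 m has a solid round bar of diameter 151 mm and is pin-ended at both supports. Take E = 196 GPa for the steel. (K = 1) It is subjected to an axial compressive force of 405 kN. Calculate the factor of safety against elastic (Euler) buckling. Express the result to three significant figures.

n ≈ 2.52

I = πd⁴/64 = π×151⁴/64 = 2.552×10^7 mm⁴
I = 2.552×10^7 mm⁴ = 2.552×10^-5 m⁴
Effective length L_e = K·L = 1 × 6.95 = 6.950 m
P_cr = π²EI / L_e² = π² × 196×10⁹ × 2.552×10^-5 / 6.950² = 1.022×10^6 N
Factor of safety n = P_cr / P = 1022.0 / 405 = 2.52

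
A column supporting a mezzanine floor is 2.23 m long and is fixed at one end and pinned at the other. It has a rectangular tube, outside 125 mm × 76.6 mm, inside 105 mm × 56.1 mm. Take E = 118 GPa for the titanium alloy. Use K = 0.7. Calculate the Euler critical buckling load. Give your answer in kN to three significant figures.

Weak-axis I_min = (h_o·b_o³ − h_i·b_i³)/12 with b_o = 76.6, b_i = 56.10 mm (shorter outer/inner sides).
I_min = (125×76.6³ − 105.0×56.10³)/12 = 3.137×10^6 mm⁴
I = 3.137×10^6 mm⁴ = 3.137×10^-6 m⁴
Effective length L_e = K·L = 0.7 × 2.23 = 1.561 m
P_cr = π²EI / L_e² = π² × 118×10⁹ × 3.137×10^-6 / 1.561² = 1.499×10^6 N

P_cr ≈ 1500 kN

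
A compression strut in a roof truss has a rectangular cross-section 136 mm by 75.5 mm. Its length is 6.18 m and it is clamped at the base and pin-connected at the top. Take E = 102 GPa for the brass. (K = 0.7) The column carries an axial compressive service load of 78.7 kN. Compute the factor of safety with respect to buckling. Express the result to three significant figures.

Buckling occurs about the weak axis: I_min = h·b³/12 with b = 75.5 mm (the shorter side).
I_min = 136×75.5³/12 = 4.878×10^6 mm⁴
I = 4.878×10^6 mm⁴ = 4.878×10^-6 m⁴
Effective length L_e = K·L = 0.7 × 6.18 = 4.326 m
P_cr = π²EI / L_e² = π² × 102×10⁹ × 4.878×10^-6 / 4.326² = 2.624×10^5 N
Factor of safety n = P_cr / P = 262.38 / 78.7 = 3.33

n ≈ 3.33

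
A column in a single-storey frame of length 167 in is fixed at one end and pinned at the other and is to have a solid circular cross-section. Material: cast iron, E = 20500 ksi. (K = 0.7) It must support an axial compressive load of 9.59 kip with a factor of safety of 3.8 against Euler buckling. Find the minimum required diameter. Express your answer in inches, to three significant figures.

Required P_cr = n·P = 3.8 × 9.59 = 36.44 kip
L_e = K·L = 0.7 × 167 = 116.9 in
Required I = P_cr·L_e²/(π²E) = 3.644×10^4 × 116.9² / (π² × 2.05×10^7) = 2.461 in⁴
Solid circle: I = πd⁴/64  ⇒  d = (64I/π)^(1/4) = (64×2.461/π)^(1/4) = 2.66 in

d ≈ 2.66 in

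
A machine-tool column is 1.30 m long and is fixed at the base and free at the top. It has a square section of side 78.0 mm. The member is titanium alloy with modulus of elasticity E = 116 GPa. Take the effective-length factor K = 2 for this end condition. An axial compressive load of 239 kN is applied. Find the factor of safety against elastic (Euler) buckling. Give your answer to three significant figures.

I = a⁴/12 = 78.0⁴/12 = 3.085×10^6 mm⁴
I = 3.085×10^6 mm⁴ = 3.085×10^-6 m⁴
Effective length L_e = K·L = 2 × 1.30 = 2.600 m
P_cr = π²EI / L_e² = π² × 116×10⁹ × 3.085×10^-6 / 2.600² = 5.224×10^5 N
Factor of safety n = P_cr / P = 522.41 / 239 = 2.19

n ≈ 2.19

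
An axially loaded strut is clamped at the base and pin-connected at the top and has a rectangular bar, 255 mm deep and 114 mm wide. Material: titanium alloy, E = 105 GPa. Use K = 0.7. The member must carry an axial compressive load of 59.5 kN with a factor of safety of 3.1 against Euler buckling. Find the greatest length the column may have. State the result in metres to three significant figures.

Buckling occurs about the weak axis: I_min = h·b³/12 with b = 114 mm (the shorter side).
I_min = 255×114³/12 = 3.148×10^7 mm⁴
I = 3.148×10^-5 m⁴
Required critical load P_cr = n·P = 3.1 × 59.5 = 184.5 kN = 1.845×10^5 N
From P_cr = π²EI/(K·L)²:  L = (1/K)·√(π²EI/P_cr) = (1/0.7)·√(π²×1.05×10^11×3.148×10^-5/1.845×10^5)
L = 19.0 m

L_max ≈ 19.0 m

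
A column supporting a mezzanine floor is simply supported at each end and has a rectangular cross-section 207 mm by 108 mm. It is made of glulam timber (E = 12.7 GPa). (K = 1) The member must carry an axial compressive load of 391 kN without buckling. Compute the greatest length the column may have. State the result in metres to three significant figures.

Buckling occurs about the weak axis: I_min = h·b³/12 with b = 108 mm (the shorter side).
I_min = 207×108³/12 = 2.173×10^7 mm⁴
I = 2.173×10^-5 m⁴
At the buckling limit P_cr = P = 3.910×10^5 N
From P_cr = π²EI/(K·L)²:  L = (1/K)·√(π²EI/P_cr) = (1/1)·√(π²×1.27×10^10×2.173×10^-5/3.910×10^5)
L = 2.64 m

L_max ≈ 2.64 m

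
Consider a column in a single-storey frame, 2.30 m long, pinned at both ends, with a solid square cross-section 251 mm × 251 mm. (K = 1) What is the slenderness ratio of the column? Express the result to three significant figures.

I = a⁴/12 = 251⁴/12 = 3.308×10^8 mm⁴
A = 6.300×10^4 mm²;  r_min = √(I/A) = √(3.308×10^8/6.300×10^4) = 72.46 mm
L_e = K·L = 1 × 2.30 m = 2.300 m = 2300.0 mm
λ = L_e / r_min = 2300.0 / 72.46 = 31.7

λ ≈ 31.7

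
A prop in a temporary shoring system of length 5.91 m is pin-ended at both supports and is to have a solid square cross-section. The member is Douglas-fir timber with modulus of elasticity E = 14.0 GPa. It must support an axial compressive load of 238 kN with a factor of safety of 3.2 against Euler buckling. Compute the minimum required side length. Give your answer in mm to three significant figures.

a ≈ 219 mm

Required P_cr = n·P = 3.2 × 238 = 761.6 kN
L_e = K·L = 1 × 5.91 = 5.910 m
Required I = P_cr·L_e²/(π²E) = 7.616×10^5 × 5.910² / (π² × 1.40×10^10) = 1.925×10^-4 m⁴
I_req = 1.925×10^8 mm⁴
Solid square: I = a⁴/12  ⇒  a = (12I)^(1/4) = (12×1.925×10^8)^(1/4) = 219 mm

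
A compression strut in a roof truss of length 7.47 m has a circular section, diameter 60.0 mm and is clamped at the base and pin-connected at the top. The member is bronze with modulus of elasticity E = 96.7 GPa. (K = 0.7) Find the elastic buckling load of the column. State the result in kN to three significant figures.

I = πd⁴/64 = π×60.0⁴/64 = 6.362×10^5 mm⁴
I = 6.362×10^5 mm⁴ = 6.362×10^-7 m⁴
Effective length L_e = K·L = 0.7 × 7.47 = 5.229 m
P_cr = π²EI / L_e² = π² × 96.7×10⁹ × 6.362×10^-7 / 5.229² = 2.221×10^4 N

P_cr ≈ 22.2 kN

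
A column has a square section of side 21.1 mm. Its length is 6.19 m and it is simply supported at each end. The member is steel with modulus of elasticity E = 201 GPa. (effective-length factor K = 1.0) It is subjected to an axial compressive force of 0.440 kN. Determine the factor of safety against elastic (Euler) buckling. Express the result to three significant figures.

n ≈ 1.94

I = a⁴/12 = 21.1⁴/12 = 1.652×10^4 mm⁴
I = 1.652×10^4 mm⁴ = 1.652×10^-8 m⁴
Effective length L_e = K·L = 1 × 6.19 = 6.190 m
P_cr = π²EI / L_e² = π² × 201×10⁹ × 1.652×10^-8 / 6.190² = 855.2 N
Factor of safety n = P_cr / P = 0.85519 / 0.440 = 1.94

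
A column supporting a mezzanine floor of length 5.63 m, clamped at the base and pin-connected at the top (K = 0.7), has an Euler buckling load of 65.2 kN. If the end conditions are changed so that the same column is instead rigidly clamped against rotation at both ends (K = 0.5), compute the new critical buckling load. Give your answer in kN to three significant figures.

P_cr ∝ 1/K², so P_cr,new = P_cr,old × (K_old/K_new)² = 65.2 × (0.7/0.5)²
= 65.2 × 1.960 = 128 kN

P_cr ≈ 128 kN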